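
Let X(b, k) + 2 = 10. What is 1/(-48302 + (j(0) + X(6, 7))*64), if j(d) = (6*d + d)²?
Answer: -1/47790 ≈ -2.0925e-5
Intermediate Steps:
X(b, k) = 8 (X(b, k) = -2 + 10 = 8)
j(d) = 49*d² (j(d) = (7*d)² = 49*d²)
1/(-48302 + (j(0) + X(6, 7))*64) = 1/(-48302 + (49*0² + 8)*64) = 1/(-48302 + (49*0 + 8)*64) = 1/(-48302 + (0 + 8)*64) = 1/(-48302 + 8*64) = 1/(-48302 + 512) = 1/(-47790) = -1/47790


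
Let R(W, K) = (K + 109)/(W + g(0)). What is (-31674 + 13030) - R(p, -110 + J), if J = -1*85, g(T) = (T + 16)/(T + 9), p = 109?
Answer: -18587294/997 ≈ -18643.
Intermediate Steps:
g(T) = (16 + T)/(9 + T)
J = -85
R(W, K) = (109 + K)/(16/9 + W) (R(W, K) = (K + 109)/(W + (16 + 0)/(9 + 0)) = (109 + K)/(W + 16/9) = (109 + K)/(16/9 + W))
(-31674 + 13030) - R(p, -110 + J) = (-31674 + 13030) - 9*(109 + (-110 - 85))/(16 + 9*109) = -18644 - 9*(109 - 195)/(16 + 981) = -18644 - 9*(-86)/997 = -18644 - 1*(-774/997) = -18644 + 774/997 = -18587294/997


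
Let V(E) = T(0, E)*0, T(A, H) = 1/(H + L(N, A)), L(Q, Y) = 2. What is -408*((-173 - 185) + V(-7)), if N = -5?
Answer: 146064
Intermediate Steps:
T(A, H) = 1/(2 + H) (T(A, H) = 1/(H + 2) = 1/(2 + H))
V(E) = 0 (V(E) = 0/(2 + E) = 0)
-408*((-173 - 185) + V(-7)) = -408*((-173 - 185) + 0) = -408*(-358 + 0) = -408*(-358) = 146064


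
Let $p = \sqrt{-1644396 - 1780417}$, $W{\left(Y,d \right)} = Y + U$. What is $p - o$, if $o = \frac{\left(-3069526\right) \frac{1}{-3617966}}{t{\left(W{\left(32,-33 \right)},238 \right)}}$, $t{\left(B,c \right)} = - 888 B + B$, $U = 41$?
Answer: $\frac{1534763}{117133458233} + i \sqrt{3424813} \approx 1.3103 \cdot 10^{-5} + 1850.6 i$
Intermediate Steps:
$W{\left(Y,d \right)} = 41 + Y$ ($W{\left(Y,d \right)} = Y + 41 = 41 + Y$)
$t{\left(B,c \right)} = - 887 B$
$p = i \sqrt{3424813}$ ($p = \sqrt{-3424813} = i \sqrt{3424813} \approx 1850.6 i$)
$o = - \frac{1534763}{117133458233}$ ($o = \frac{\left(-3069526\right) \frac{1}{-3617966}}{\left(-887\right) \left(41 + 32\right)} = \frac{\left(-3069526\right) \left(- \frac{1}{3617966}\right)}{\left(-887\right) 73} = \frac{1534763}{1808983 \left(-64751\right)} = \frac{1534763}{1808983} \left(- \frac{1}{64751}\right) = - \frac{1534763}{117133458233} \approx -1.3103 \cdot 10^{-5}$)
$p - o = i \sqrt{3424813} - - \frac{1534763}{117133458233} = i \sqrt{3424813} + \frac{1534763}{117133458233} = \frac{1534763}{117133458233} + i \sqrt{3424813}$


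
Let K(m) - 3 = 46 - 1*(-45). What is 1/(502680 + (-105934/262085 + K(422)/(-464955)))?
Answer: 24371546235/12251079005574008 ≈ 1.9893e-6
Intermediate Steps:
K(m) = 94 (K(m) = 3 + (46 - 1*(-45)) = 3 + (46 + 45) = 3 + 91 = 94)
1/(502680 + (-105934/262085 + K(422)/(-464955))) = 1/(502680 + (-105934/262085 + 94/(-464955))) = 1/(502680 + (-105934*1/262085 + 94*(-1/464955))) = 1/(502680 + (-105934/262085 - 94/464955)) = 1/(502680 - 9855835792/24371546235) = 1/(12251079005574008/24371546235) = 24371546235/12251079005574008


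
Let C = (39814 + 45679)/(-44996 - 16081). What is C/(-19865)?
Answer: 85493/1213294605 ≈ 7.0464e-5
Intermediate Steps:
C = -85493/61077 (C = 85493/(-61077) = 85493*(-1/61077) = -85493/61077 ≈ -1.3998)
C/(-19865) = -85493/61077/(-19865) = -85493/61077*(-1/19865) = 85493/1213294605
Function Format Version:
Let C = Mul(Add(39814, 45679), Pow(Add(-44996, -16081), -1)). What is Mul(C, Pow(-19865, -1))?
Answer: Rational(85493, 1213294605) ≈ 7.0464e-5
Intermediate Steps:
C = Rational(-85493, 61077) (C = Mul(85493, Pow(-61077, -1)) = Mul(85493, Rational(-1, 61077)) = Rational(-85493, 61077) ≈ -1.3998)
Mul(C, Pow(-19865, -1)) = Mul(Rational(-85493, 61077), Pow(-19865, -1)) = Mul(Rational(-85493, 61077), Rational(-1, 19865)) = Rational(85493, 1213294605)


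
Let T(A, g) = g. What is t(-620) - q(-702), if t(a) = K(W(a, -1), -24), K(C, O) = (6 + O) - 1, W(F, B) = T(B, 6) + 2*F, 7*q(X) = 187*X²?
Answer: -92154481/7 ≈ -1.3165e+7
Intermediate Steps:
q(X) = 187*X²/7 (q(X) = (187*X²)/7 = 187*X²/7)
W(F, B) = 6 + 2*F
K(C, O) = 5 + O
t(a) = -19 (t(a) = 5 - 24 = -19)
t(-620) - q(-702) = -19 - 187*(-702)²/7 = -19 - 187*492804/7 = -19 - 1*92154348/7 = -19 - 92154348/7 = -92154481/7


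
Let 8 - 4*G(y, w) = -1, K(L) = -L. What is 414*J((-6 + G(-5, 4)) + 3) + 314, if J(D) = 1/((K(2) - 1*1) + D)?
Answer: 1018/5 ≈ 203.60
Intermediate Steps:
G(y, w) = 9/4 (G(y, w) = 2 - ¼*(-1) = 2 + ¼ = 9/4)
J(D) = 1/(-3 + D) (J(D) = 1/((-1*2 - 1*1) + D) = 1/((-2 - 1) + D) = 1/(-3 + D))
414*J((-6 + G(-5, 4)) + 3) + 314 = 414/(-3 + ((-6 + 9/4) + 3)) + 314 = 414/(-3 + (-15/4 + 3)) + 314 = 414/(-3 - ¾) + 314 = 414/(-15/4) + 314 = 414*(-4/15) + 314 = -552/5 + 314 = 1018/5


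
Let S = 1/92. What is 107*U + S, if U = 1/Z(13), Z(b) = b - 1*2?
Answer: 9855/1012 ≈ 9.7381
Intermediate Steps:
Z(b) = -2 + b (Z(b) = b - 2 = -2 + b)
S = 1/92 ≈ 0.010870
U = 1/11 (U = 1/(-2 + 13) = 1/11 ≈ 0.090909)
107*U + S = 107*(1/11) + 1/92 = 107/11 + 1/92 = 9855/1012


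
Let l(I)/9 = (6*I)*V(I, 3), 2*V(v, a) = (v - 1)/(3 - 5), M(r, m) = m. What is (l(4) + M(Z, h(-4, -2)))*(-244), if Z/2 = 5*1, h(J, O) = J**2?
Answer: 35624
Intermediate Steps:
Z = 10 (Z = 2*(5*1) = 2*5 = 10)
V(v, a) = 1/4 - v/4 (V(v, a) = ((v - 1)/(3 - 5))/2 = ((-1 + v)/(-2))/2 = ((-1 + v)*(-1/2))/2 = (1/2 - v/2)/2 = 1/4 - v/4)
l(I) = 54*I*(1/4 - I/4) (l(I) = 9*((6*I)*(1/4 - I/4)) = 9*(6*I*(1/4 - I/4)) = 54*I*(1/4 - I/4))
(l(4) + M(Z, h(-4, -2)))*(-244) = ((27/2)*4*(1 - 1*4) + (-4)**2)*(-244) = ((27/2)*4*(1 - 4) + 16)*(-244) = ((27/2)*4*(-3) + 16)*(-244) = (-162 + 16)*(-244) = -146*(-244) = 35624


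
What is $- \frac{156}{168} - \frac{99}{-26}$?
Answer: $\frac{262}{91} \approx 2.8791$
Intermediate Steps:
$- \frac{156}{168} - \frac{99}{-26} = \left(-156\right) \frac{1}{168} - - \frac{99}{26} = - \frac{13}{14} + \frac{99}{26} = \frac{262}{91}$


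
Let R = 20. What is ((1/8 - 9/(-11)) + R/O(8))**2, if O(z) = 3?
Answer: 4036081/69696 ≈ 57.910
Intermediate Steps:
((1/8 - 9/(-11)) + R/O(8))**2 = ((1/8 - 9/(-11)) + 20/3)**2 = ((1*(1/8) - 9*(-1/11)) + 20*(1/3))**2 = ((1/8 + 9/11) + 20/3)**2 = (83/88 + 20/3)**2 = (2009/264)**2 = 4036081/69696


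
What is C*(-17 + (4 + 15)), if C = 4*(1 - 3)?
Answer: -16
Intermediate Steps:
C = -8 (C = 4*(-2) = -8)
C*(-17 + (4 + 15)) = -8*(-17 + (4 + 15)) = -8*(-17 + 19) = -8*2 = -16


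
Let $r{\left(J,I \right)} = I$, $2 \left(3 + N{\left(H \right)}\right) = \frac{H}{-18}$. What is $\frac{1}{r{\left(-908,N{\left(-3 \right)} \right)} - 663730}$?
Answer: $- \frac{12}{7964795} \approx -1.5066 \cdot 10^{-6}$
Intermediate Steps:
$N{\left(H \right)} = -3 - \frac{H}{36}$ ($N{\left(H \right)} = -3 + \frac{H \frac{1}{-18}}{2} = -3 + \frac{H \left(- \frac{1}{18}\right)}{2} = -3 + \frac{\left(- \frac{1}{18}\right) H}{2} = -3 - \frac{H}{36}$)
$\frac{1}{r{\left(-908,N{\left(-3 \right)} \right)} - 663730} = \frac{1}{\left(-3 - - \frac{1}{12}\right) - 663730} = \frac{1}{\left(-3 + \frac{1}{12}\right) - 663730} = \frac{1}{- \frac{35}{12} - 663730} = \frac{1}{- \frac{7964795}{12}} = - \frac{12}{7964795}$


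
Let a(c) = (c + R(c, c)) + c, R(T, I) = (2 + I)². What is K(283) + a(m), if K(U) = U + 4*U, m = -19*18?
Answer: 116331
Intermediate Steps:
m = -342
K(U) = 5*U
a(c) = (2 + c)² + 2*c (a(c) = (c + (2 + c)²) + c = (2 + c)² + 2*c)
K(283) + a(m) = 5*283 + ((2 - 342)² + 2*(-342)) = 1415 + ((-340)² - 684) = 1415 + (115600 - 684) = 1415 + 114916 = 116331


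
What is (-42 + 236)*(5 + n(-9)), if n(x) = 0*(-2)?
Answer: 970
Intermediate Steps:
n(x) = 0
(-42 + 236)*(5 + n(-9)) = (-42 + 236)*(5 + 0) = 194*5 = 970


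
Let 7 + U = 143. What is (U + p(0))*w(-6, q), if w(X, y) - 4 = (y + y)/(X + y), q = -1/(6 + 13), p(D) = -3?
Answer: 61446/115 ≈ 534.31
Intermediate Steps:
U = 136 (U = -7 + 143 = 136)
q = -1/19 ≈ -0.052632
w(X, y) = 4 + 2*y/(X + y) (w(X, y) = 4 + (y + y)/(X + y) = 4 + (2*y)/(X + y) = 4 + 2*y/(X + y))
(U + p(0))*w(-6, q) = (136 - 3)*(2*(2*(-6) + 3*(-1/19))/(-6 - 1/19)) = 133*(2*(-12 - 3/19)/(-115/19)) = 133*(2*(-19/115)*(-231/19)) = 133*(462/115) = 61446/115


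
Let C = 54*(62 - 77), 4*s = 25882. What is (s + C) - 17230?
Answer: -23139/2 ≈ -11570.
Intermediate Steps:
s = 12941/2 (s = (1/4)*25882 = 12941/2 ≈ 6470.5)
C = -810 (C = 54*(-15) = -810)
(s + C) - 17230 = (12941/2 - 810) - 17230 = 11321/2 - 17230 = -23139/2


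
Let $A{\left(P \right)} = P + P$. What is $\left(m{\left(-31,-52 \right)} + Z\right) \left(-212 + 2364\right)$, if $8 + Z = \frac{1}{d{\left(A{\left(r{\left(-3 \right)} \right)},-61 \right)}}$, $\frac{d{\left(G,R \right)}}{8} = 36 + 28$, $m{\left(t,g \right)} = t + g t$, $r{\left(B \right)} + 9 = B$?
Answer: $\frac{216646413}{64} \approx 3.3851 \cdot 10^{6}$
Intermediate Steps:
$r{\left(B \right)} = -9 + B$
$A{\left(P \right)} = 2 P$
$d{\left(G,R \right)} = 512$ ($d{\left(G,R \right)} = 8 \left(36 + 28\right) = 8 \cdot 64 = 512$)
$Z = - \frac{4095}{512}$ ($Z = -8 + \frac{1}{512} = - \frac{4095}{512} \approx -7.998$)
$\left(m{\left(-31,-52 \right)} + Z\right) \left(-212 + 2364\right) = \left(- 31 \left(1 - 52\right) - \frac{4095}{512}\right) \left(-212 + 2364\right) = \left(\left(-31\right) \left(-51\right) - \frac{4095}{512}\right) 2152 = \left(1581 - \frac{4095}{512}\right) 2152 = \frac{805377}{512} \cdot 2152 = \frac{216646413}{64}$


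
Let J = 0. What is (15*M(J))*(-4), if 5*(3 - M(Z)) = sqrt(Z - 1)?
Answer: -180 + 12*I ≈ -180.0 + 12.0*I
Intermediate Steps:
M(Z) = 3 - sqrt(-1 + Z)/5 (M(Z) = 3 - sqrt(Z - 1)/5 = 3 - sqrt(-1 + Z)/5)
(15*M(J))*(-4) = (15*(3 - sqrt(-1 + 0)/5))*(-4) = (15*(3 - I/5))*(-4) = (45 - 3*I)*(-4) = -180 + 12*I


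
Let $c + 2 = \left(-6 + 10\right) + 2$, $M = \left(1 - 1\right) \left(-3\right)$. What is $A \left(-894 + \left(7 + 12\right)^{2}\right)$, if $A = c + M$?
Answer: $-2132$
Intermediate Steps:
$M = 0$ ($M = 0 \left(-3\right) = 0$)
$c = 4$ ($c = -2 + \left(\left(-6 + 10\right) + 2\right) = -2 + \left(4 + 2\right) = -2 + 6 = 4$)
$A = 4$ ($A = 4 + 0 = 4$)
$A \left(-894 + \left(7 + 12\right)^{2}\right) = 4 \left(-894 + \left(7 + 12\right)^{2}\right) = 4 \left(-894 + 19^{2}\right) = 4 \left(-894 + 361\right) = 4 \left(-533\right) = -2132$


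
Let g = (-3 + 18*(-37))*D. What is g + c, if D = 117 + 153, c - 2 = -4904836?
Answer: -5085464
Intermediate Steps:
c = -4904834 (c = 2 - 4904836 = -4904834)
D = 270
g = -180630 (g = (-3 + 18*(-37))*270 = (-3 - 666)*270 = -669*270 = -180630)
g + c = -180630 - 4904834 = -5085464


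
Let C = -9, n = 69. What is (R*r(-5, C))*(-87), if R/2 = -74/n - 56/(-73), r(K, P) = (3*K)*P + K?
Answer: 11596520/1679 ≈ 6906.8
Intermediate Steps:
r(K, P) = K + 3*K*P (r(K, P) = 3*K*P + K = K + 3*K*P)
R = -3076/5037 (R = 2*(-74/69 - 56/(-73)) = 2*(-74*1/69 - 56*(-1/73)) = 2*(-74/69 + 56/73) = 2*(-1538/5037) = -3076/5037 ≈ -0.61068)
(R*r(-5, C))*(-87) = -(-15380)*(1 + 3*(-9))/5037*(-87) = -(-15380)*(1 - 27)/5037*(-87) = -(-15380)*(-26)/5037*(-87) = -3076/5037*130*(-87) = -399880/5037*(-87) = 11596520/1679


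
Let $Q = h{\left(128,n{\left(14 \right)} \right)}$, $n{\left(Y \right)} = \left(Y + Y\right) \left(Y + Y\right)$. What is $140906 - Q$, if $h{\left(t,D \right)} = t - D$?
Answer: $141562$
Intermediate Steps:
$n{\left(Y \right)} = 4 Y^{2}$ ($n{\left(Y \right)} = 2 Y 2 Y = 4 Y^{2}$)
$Q = -656$ ($Q = 128 - 4 \cdot 14^{2} = 128 - 4 \cdot 196 = 128 - 784 = -656$)
$140906 - Q = 140906 - -656 = 140906 + 656 = 141562$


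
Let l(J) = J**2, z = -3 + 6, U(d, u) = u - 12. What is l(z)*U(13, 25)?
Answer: 117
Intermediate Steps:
U(d, u) = -12 + u
z = 3
l(z)*U(13, 25) = 3**2*(-12 + 25) = 9*13 = 117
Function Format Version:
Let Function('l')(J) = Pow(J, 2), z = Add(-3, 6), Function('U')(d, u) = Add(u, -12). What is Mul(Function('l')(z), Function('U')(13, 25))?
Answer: 117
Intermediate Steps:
Function('U')(d, u) = Add(-12, u)
z = 3
Mul(Function('l')(z), Function('U')(13, 25)) = Mul(Pow(3, 2), Add(-12, 25)) = Mul(9, 13) = 117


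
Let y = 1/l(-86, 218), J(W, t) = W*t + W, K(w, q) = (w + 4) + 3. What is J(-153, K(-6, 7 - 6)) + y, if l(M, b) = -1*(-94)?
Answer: -28763/94 ≈ -305.99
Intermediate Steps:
K(w, q) = 7 + w (K(w, q) = (4 + w) + 3 = 7 + w)
l(M, b) = 94
J(W, t) = W + W*t
y = 1/94 ≈ 0.010638
J(-153, K(-6, 7 - 6)) + y = -153*(1 + (7 - 6)) + 1/94 = -153*(1 + 1) + 1/94 = -153*2 + 1/94 = -306 + 1/94 = -28763/94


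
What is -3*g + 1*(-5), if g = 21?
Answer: -68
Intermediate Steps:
-3*g + 1*(-5) = -3*21 + 1*(-5) = -63 - 5 = -68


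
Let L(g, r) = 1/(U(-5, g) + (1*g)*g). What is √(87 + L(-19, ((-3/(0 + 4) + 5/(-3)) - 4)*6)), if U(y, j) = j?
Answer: √1130690/114 ≈ 9.3275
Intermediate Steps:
L(g, r) = 1/(g + g²) (L(g, r) = 1/(g + (1*g)*g) = 1/(g + g*g) = 1/(g + g²))
√(87 + L(-19, ((-3/(0 + 4) + 5/(-3)) - 4)*6)) = √(87 + 1/((-19)*(1 - 19))) = √(87 - 1/19/(-18)) = √(87 - 1/19*(-1/18)) = √(87 + 1/342) = √(29755/342) = √1130690/114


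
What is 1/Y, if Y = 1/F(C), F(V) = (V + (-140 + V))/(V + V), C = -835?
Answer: 181/167 ≈ 1.0838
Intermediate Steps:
F(V) = (-140 + 2*V)/(2*V) (F(V) = (-140 + 2*V)/((2*V)) = (-140 + 2*V)*(1/(2*V)) = (-140 + 2*V)/(2*V))
Y = 167/181 (Y = 1/((-70 - 835)/(-835)) = 1/(-1/835*(-905)) = 1/(181/167) = 167/181 ≈ 0.92265)
1/Y = 1/(167/181) = 181/167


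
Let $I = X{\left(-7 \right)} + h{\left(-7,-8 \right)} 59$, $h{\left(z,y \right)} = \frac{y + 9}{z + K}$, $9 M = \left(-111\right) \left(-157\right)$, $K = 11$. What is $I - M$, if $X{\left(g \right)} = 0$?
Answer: $- \frac{23059}{12} \approx -1921.6$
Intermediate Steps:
$M = \frac{5809}{3}$ ($M = \frac{\left(-111\right) \left(-157\right)}{9} = \frac{1}{9} \cdot 17427 = \frac{5809}{3} \approx 1936.3$)
$h{\left(z,y \right)} = \frac{9 + y}{11 + z}$ ($h{\left(z,y \right)} = \frac{y + 9}{z + 11} = \frac{9 + y}{11 + z}$)
$I = \frac{59}{4}$ ($I = 0 + \frac{9 - 8}{11 - 7} \cdot 59 = 0 + \frac{1}{4} \cdot 1 \cdot 59 = 0 + \frac{1}{4} \cdot 59 = 0 + \frac{59}{4} = \frac{59}{4} \approx 14.75$)
$I - M = \frac{59}{4} - \frac{5809}{3} = - \frac{23059}{12}$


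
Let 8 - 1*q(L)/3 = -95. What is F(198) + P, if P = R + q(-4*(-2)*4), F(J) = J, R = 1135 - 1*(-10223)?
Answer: 11865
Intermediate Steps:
R = 11358 (R = 1135 + 10223 = 11358)
q(L) = 309 (q(L) = 24 - 3*(-95) = 24 + 285 = 309)
P = 11667 (P = 11358 + 309 = 11667)
F(198) + P = 198 + 11667 = 11865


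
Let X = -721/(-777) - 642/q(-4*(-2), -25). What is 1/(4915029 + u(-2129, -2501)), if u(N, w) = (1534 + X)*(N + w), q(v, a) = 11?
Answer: -1221/2346107141 ≈ -5.2044e-7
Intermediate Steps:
X = -70129/1221 (X = -721/(-777) - 642/11 = -721*(-1/777) - 642*1/11 = 103/111 - 642/11 = -70129/1221 ≈ -57.436)
u(N, w) = 1802885*N/1221 + 1802885*w/1221 (u(N, w) = (1534 - 70129/1221)*(N + w) = 1802885*(N + w)/1221 = 1802885*N/1221 + 1802885*w/1221)
1/(4915029 + u(-2129, -2501)) = 1/(4915029 + ((1802885/1221)*(-2129) + (1802885/1221)*(-2501))) = 1/(4915029 + (-3838342165/1221 - 4509015385/1221)) = 1/(4915029 - 8347357550/1221) = 1/(-2346107141/1221) = -1221/2346107141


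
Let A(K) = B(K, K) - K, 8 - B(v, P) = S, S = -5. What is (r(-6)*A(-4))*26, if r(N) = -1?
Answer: -442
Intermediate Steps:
B(v, P) = 13 (B(v, P) = 8 - 1*(-5) = 8 + 5 = 13)
A(K) = 13 - K
(r(-6)*A(-4))*26 = -(13 - 1*(-4))*26 = -(13 + 4)*26 = -1*17*26 = -17*26 = -442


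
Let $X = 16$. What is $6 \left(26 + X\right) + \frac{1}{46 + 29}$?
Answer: $\frac{18901}{75} \approx 252.01$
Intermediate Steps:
$6 \left(26 + X\right) + \frac{1}{46 + 29} = 6 \left(26 + 16\right) + \frac{1}{46 + 29} = 6 \cdot 42 + \frac{1}{75} = 252 + \frac{1}{75} = \frac{18901}{75}$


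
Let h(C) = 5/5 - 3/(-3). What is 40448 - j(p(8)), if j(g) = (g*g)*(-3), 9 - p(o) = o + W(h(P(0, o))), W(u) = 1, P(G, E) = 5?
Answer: 40448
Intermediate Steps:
h(C) = 2 (h(C) = 5*(⅕) - 3*(-⅓) = 1 + 1 = 2)
p(o) = 8 - o (p(o) = 9 - (o + 1) = 9 - (1 + o) = 9 + (-1 - o) = 8 - o)
j(g) = -3*g² (j(g) = g²*(-3) = -3*g²)
40448 - j(p(8)) = 40448 - (-3)*(8 - 1*8)² = 40448 - (-3)*(8 - 8)² = 40448 - (-3)*0² = 40448 - (-3)*0 = 40448 - 1*0 = 40448 + 0 = 40448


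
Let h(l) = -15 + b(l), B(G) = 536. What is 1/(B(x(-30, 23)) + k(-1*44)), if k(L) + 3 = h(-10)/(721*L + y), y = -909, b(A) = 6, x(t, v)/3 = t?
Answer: 32633/17393398 ≈ 0.0018762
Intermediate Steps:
x(t, v) = 3*t
h(l) = -9 (h(l) = -15 + 6 = -9)
k(L) = -3 - 9/(-909 + 721*L) (k(L) = -3 - 9/(721*L - 909) = -3 - 9/(-909 + 721*L))
1/(B(x(-30, 23)) + k(-1*44)) = 1/(536 + 3*(906 - (-721)*44)/(-909 + 721*(-1*44))) = 1/(536 + 3*(906 - 721*(-44))/(-909 + 721*(-44))) = 1/(536 + 3*(906 + 31724)/(-909 - 31724)) = 1/(536 + 3*32630/(-32633)) = 1/(536 + 3*(-1/32633)*32630) = 1/(536 - 97890/32633) = 1/(17393398/32633) = 32633/17393398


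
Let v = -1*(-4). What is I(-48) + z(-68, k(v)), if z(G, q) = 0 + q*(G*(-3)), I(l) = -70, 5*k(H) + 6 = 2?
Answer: -1166/5 ≈ -233.20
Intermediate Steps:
v = 4
k(H) = -⅘ (k(H) = -6/5 + (⅕)*2 = -6/5 + ⅖ = -⅘)
z(G, q) = -3*G*q (z(G, q) = 0 + q*(-3*G) = 0 - 3*G*q = -3*G*q)
I(-48) + z(-68, k(v)) = -70 - 3*(-68)*(-⅘) = -70 - 816/5 = -1166/5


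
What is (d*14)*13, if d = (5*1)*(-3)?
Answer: -2730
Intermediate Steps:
d = -15 (d = 5*(-3) = -15)
(d*14)*13 = -15*14*13 = -210*13 = -2730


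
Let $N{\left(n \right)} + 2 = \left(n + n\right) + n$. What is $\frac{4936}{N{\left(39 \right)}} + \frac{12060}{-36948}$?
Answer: $\frac{15082369}{354085} \approx 42.595$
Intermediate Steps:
$N{\left(n \right)} = -2 + 3 n$ ($N{\left(n \right)} = -2 + \left(\left(n + n\right) + n\right) = -2 + \left(2 n + n\right) = -2 + 3 n$)
$\frac{4936}{N{\left(39 \right)}} + \frac{12060}{-36948} = \frac{4936}{-2 + 3 \cdot 39} + \frac{12060}{-36948} = \frac{4936}{-2 + 117} + 12060 \left(- \frac{1}{36948}\right) = \frac{4936}{115} - \frac{1005}{3079} = \frac{15082369}{354085}$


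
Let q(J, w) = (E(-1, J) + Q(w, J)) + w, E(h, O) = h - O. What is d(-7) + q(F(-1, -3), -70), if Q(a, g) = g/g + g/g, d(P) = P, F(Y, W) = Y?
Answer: -75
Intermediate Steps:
Q(a, g) = 2 (Q(a, g) = 1 + 1 = 2)
q(J, w) = 1 + w - J (q(J, w) = ((-1 - J) + 2) + w = (1 - J) + w = 1 + w - J)
d(-7) + q(F(-1, -3), -70) = -7 + (1 - 70 - 1*(-1)) = -7 + (1 - 70 + 1) = -7 - 68 = -75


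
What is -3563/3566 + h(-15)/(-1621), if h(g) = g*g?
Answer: -6577973/5780486 ≈ -1.1380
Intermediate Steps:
h(g) = g**2
-3563/3566 + h(-15)/(-1621) = -3563/3566 + (-15)**2/(-1621) = -3563*1/3566 + 225*(-1/1621) = -3563/3566 - 225/1621 = -6577973/5780486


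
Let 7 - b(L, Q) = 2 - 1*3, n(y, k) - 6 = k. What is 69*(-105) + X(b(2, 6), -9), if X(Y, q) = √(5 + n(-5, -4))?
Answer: -7245 + √7 ≈ -7242.4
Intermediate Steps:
n(y, k) = 6 + k
b(L, Q) = 8 (b(L, Q) = 7 - (2 - 1*3) = 7 - (2 - 3) = 7 - 1*(-1) = 7 + 1 = 8)
X(Y, q) = √7 (X(Y, q) = √(5 + (6 - 4)) = √(5 + 2) = √7)
69*(-105) + X(b(2, 6), -9) = 69*(-105) + √7 = -7245 + √7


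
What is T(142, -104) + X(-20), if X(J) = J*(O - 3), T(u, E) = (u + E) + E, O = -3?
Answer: 54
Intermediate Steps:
T(u, E) = u + 2*E (T(u, E) = (E + u) + E = u + 2*E)
X(J) = -6*J (X(J) = J*(-3 - 3) = J*(-6) = -6*J)
T(142, -104) + X(-20) = (142 + 2*(-104)) - 6*(-20) = (142 - 208) + 120 = -66 + 120 = 54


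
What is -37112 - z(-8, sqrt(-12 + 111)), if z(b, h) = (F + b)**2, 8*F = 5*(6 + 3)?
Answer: -2375529/64 ≈ -37118.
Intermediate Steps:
F = 45/8 (F = (5*(6 + 3))/8 = (5*9)/8 = (1/8)*45 = 45/8 ≈ 5.6250)
z(b, h) = (45/8 + b)**2
-37112 - z(-8, sqrt(-12 + 111)) = -37112 - (45 + 8*(-8))**2/64 = -37112 - (45 - 64)**2/64 = -37112 - (-19)**2/64 = -37112 - 361/64 = -2375529/64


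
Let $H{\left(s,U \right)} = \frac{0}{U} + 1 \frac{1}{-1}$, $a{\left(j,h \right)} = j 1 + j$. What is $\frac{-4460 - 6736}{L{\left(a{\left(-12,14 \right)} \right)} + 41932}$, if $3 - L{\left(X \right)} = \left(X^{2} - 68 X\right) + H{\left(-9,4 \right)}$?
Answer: $- \frac{2799}{9932} \approx -0.28182$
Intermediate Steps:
$a{\left(j,h \right)} = 2 j$ ($a{\left(j,h \right)} = j + j = 2 j$)
$H{\left(s,U \right)} = -1$ ($H{\left(s,U \right)} = 0 + 1 \left(-1\right) = 0 - 1 = -1$)
$L{\left(X \right)} = 4 - X^{2} + 68 X$ ($L{\left(X \right)} = 3 - \left(\left(X^{2} - 68 X\right) - 1\right) = 3 - \left(-1 + X^{2} - 68 X\right) = 3 + \left(1 - X^{2} + 68 X\right) = 4 - X^{2} + 68 X$)
$\frac{-4460 - 6736}{L{\left(a{\left(-12,14 \right)} \right)} + 41932} = \frac{-4460 - 6736}{\left(4 - \left(2 \left(-12\right)\right)^{2} + 68 \cdot 2 \left(-12\right)\right) + 41932} = - \frac{11196}{\left(4 - \left(-24\right)^{2} + 68 \left(-24\right)\right) + 41932} = - \frac{11196}{\left(4 - 576 - 1632\right) + 41932} = - \frac{11196}{-2204 + 41932} = - \frac{11196}{39728} = \left(-11196\right) \frac{1}{39728} = - \frac{2799}{9932}$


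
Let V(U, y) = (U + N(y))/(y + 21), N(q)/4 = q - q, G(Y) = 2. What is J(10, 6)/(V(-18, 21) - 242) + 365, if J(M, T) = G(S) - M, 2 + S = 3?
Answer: 619461/1697 ≈ 365.03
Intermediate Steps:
S = 1 (S = -2 + 3 = 1)
N(q) = 0 (N(q) = 4*(q - q) = 4*0 = 0)
J(M, T) = 2 - M
V(U, y) = U/(21 + y) (V(U, y) = (U + 0)/(y + 21) = U/(21 + y))
J(10, 6)/(V(-18, 21) - 242) + 365 = (2 - 1*10)/(-18/(21 + 21) - 242) + 365 = (2 - 10)/(-18/42 - 242) + 365 = -8/(-18*1/42 - 242) + 365 = -8/(-3/7 - 242) + 365 = -8/(-1697/7) + 365 = -8*(-7/1697) + 365 = 56/1697 + 365 = 619461/1697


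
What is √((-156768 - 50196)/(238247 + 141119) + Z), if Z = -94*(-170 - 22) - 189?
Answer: 77*√108372536805/189683 ≈ 133.64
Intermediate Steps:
Z = 17859 (Z = -94*(-192) - 189 = 18048 - 189 = 17859)
√((-156768 - 50196)/(238247 + 141119) + Z) = √((-156768 - 50196)/(238247 + 141119) + 17859) = √(-206964/379366 + 17859) = √(-206964*1/379366 + 17859) = √(-103482/189683 + 17859) = √(3387445215/189683) = 77*√108372536805/189683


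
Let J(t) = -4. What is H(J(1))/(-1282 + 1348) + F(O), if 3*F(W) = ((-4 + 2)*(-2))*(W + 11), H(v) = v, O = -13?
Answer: -30/11 ≈ -2.7273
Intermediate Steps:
F(W) = 44/3 + 4*W/3 (F(W) = (((-4 + 2)*(-2))*(W + 11))/3 = ((-2*(-2))*(11 + W))/3 = (4*(11 + W))/3 = (44 + 4*W)/3 = 44/3 + 4*W/3)
H(J(1))/(-1282 + 1348) + F(O) = -4/(-1282 + 1348) + (44/3 + (4/3)*(-13)) = -4/66 + (44/3 - 52/3) = -4*1/66 - 8/3 = -2/33 - 8/3 = -30/11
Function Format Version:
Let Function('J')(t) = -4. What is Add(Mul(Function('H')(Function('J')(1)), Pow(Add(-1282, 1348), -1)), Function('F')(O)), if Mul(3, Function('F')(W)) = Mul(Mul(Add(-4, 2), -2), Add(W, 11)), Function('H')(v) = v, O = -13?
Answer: Rational(-30, 11) ≈ -2.7273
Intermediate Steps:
Function('F')(W) = Add(Rational(44, 3), Mul(Rational(4, 3), W)) (Function('F')(W) = Mul(Rational(1, 3), Mul(Mul(Add(-4, 2), -2), Add(W, 11))) = Mul(Rational(1, 3), Mul(Mul(-2, -2), Add(11, W))) = Mul(Rational(1, 3), Mul(4, Add(11, W))) = Mul(Rational(1, 3), Add(44, Mul(4, W))) = Add(Rational(44, 3), Mul(Rational(4, 3), W)))
Add(Mul(Function('H')(Function('J')(1)), Pow(Add(-1282, 1348), -1)), Function('F')(O)) = Add(Mul(-4, Pow(Add(-1282, 1348), -1)), Add(Rational(44, 3), Mul(Rational(4, 3), -13))) = Add(Mul(-4, Pow(66, -1)), Add(Rational(44, 3), Rational(-52, 3))) = Add(Mul(-4, Rational(1, 66)), Rational(-8, 3)) = Add(Rational(-2, 33), Rational(-8, 3)) = Rational(-30, 11)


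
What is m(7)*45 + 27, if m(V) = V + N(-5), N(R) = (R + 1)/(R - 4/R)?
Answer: 2694/7 ≈ 384.86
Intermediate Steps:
N(R) = (1 + R)/(R - 4/R)
m(V) = 20/21 + V (m(V) = V - 5*(1 - 5)/(-4 + (-5)²) = V - 5*(-4)/(-4 + 25) = V - 5*(-4)/21 = V - 5*1/21*(-4) = V + 20/21 = 20/21 + V)
m(7)*45 + 27 = (20/21 + 7)*45 + 27 = (167/21)*45 + 27 = 2505/7 + 27 = 2694/7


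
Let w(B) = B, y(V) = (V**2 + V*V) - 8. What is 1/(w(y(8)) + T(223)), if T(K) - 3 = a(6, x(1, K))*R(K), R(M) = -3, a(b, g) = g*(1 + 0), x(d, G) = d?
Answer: 1/120 ≈ 0.0083333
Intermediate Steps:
y(V) = -8 + 2*V**2 (y(V) = (V**2 + V**2) - 8 = 2*V**2 - 8 = -8 + 2*V**2)
a(b, g) = g (a(b, g) = g*1 = g)
T(K) = 0 (T(K) = 3 + 1*(-3) = 3 - 3 = 0)
1/(w(y(8)) + T(223)) = 1/((-8 + 2*8**2) + 0) = 1/((-8 + 2*64) + 0) = 1/((-8 + 128) + 0) = 1/(120 + 0) = 1/120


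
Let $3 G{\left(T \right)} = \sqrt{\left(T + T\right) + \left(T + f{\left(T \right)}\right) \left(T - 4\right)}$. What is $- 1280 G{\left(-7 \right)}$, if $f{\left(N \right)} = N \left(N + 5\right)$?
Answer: $- \frac{1280 i \sqrt{91}}{3} \approx - 4070.1 i$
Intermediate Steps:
$f{\left(N \right)} = N \left(5 + N\right)$
$G{\left(T \right)} = \frac{\sqrt{2 T + \left(-4 + T\right) \left(T + T \left(5 + T\right)\right)}}{3}$ ($G{\left(T \right)} = \frac{\sqrt{\left(T + T\right) + \left(T + T \left(5 + T\right)\right) \left(T - 4\right)}}{3} = \frac{\sqrt{2 T + \left(T + T \left(5 + T\right)\right) \left(-4 + T\right)}}{3} = \frac{\sqrt{2 T + \left(-4 + T\right) \left(T + T \left(5 + T\right)\right)}}{3}$)
$- 1280 G{\left(-7 \right)} = - 1280 \frac{\sqrt{- 7 \left(-22 + \left(-7\right)^{2} + 2 \left(-7\right)\right)}}{3} = - 1280 \frac{\sqrt{- 7 \left(-22 + 49 - 14\right)}}{3} = - 1280 \frac{\sqrt{\left(-7\right) 13}}{3} = - 1280 \frac{\sqrt{-91}}{3} = - 1280 \frac{i \sqrt{91}}{3} = - \frac{1280 i \sqrt{91}}{3}$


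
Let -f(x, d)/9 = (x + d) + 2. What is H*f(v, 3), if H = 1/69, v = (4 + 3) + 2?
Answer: -42/23 ≈ -1.8261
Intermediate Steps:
v = 9 (v = 7 + 2 = 9)
f(x, d) = -18 - 9*d - 9*x (f(x, d) = -9*((x + d) + 2) = -9*((d + x) + 2) = -9*(2 + d + x) = -18 - 9*d - 9*x)
H = 1/69 ≈ 0.014493
H*f(v, 3) = (-18 - 9*3 - 9*9)/69 = (-18 - 27 - 81)/69 = (1/69)*(-126) = -42/23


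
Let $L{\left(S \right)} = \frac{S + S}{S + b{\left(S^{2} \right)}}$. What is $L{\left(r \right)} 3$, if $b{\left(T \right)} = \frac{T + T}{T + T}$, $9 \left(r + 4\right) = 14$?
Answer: $\frac{132}{13} \approx 10.154$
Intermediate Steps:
$r = - \frac{22}{9}$ ($r = -4 + \frac{1}{9} \cdot 14 = -4 + \frac{14}{9} = - \frac{22}{9} \approx -2.4444$)
$b{\left(T \right)} = 1$ ($b{\left(T \right)} = \frac{2 T}{2 T} = 2 T \frac{1}{2 T} = 1$)
$L{\left(S \right)} = \frac{2 S}{1 + S}$ ($L{\left(S \right)} = \frac{S + S}{S + 1} = \frac{2 S}{1 + S}$)
$L{\left(r \right)} 3 = 2 \left(- \frac{22}{9}\right) \frac{1}{1 - \frac{22}{9}} \cdot 3 = 2 \left(- \frac{22}{9}\right) \frac{1}{- \frac{13}{9}} \cdot 3 = 2 \left(- \frac{22}{9}\right) \left(- \frac{9}{13}\right) 3 = \frac{44}{13} \cdot 3 = \frac{132}{13}$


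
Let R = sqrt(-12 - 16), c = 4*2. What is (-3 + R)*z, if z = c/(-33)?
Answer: 8/11 - 16*I*sqrt(7)/33 ≈ 0.72727 - 1.2828*I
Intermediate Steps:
c = 8
z = -8/33 (z = 8/(-33) = 8*(-1/33) = -8/33 ≈ -0.24242)
R = 2*I*sqrt(7) (R = sqrt(-28) = 2*I*sqrt(7) ≈ 5.2915*I)
(-3 + R)*z = (-3 + 2*I*sqrt(7))*(-8/33) = 8/11 - 16*I*sqrt(7)/33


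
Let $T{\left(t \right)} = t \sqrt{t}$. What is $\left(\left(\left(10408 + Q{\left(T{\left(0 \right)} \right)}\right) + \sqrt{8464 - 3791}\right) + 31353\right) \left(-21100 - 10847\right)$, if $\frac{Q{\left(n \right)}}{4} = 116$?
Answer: $-1348962075 - 31947 \sqrt{4673} \approx -1.3511 \cdot 10^{9}$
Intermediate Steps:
$T{\left(t \right)} = t^{\frac{3}{2}}$
$Q{\left(n \right)} = 464$ ($Q{\left(n \right)} = 4 \cdot 116 = 464$)
$\left(\left(\left(10408 + Q{\left(T{\left(0 \right)} \right)}\right) + \sqrt{8464 - 3791}\right) + 31353\right) \left(-21100 - 10847\right) = \left(\left(\left(10408 + 464\right) + \sqrt{8464 - 3791}\right) + 31353\right) \left(-21100 - 10847\right) = \left(\left(10872 + \sqrt{4673}\right) + 31353\right) \left(-31947\right) = \left(42225 + \sqrt{4673}\right) \left(-31947\right) = -1348962075 - 31947 \sqrt{4673}$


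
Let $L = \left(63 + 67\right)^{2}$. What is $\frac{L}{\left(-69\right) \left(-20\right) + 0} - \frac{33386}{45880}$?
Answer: $\frac{18232483}{1582860} \approx 11.519$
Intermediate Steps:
$L = 16900$ ($L = 130^{2} = 16900$)
$\frac{L}{\left(-69\right) \left(-20\right) + 0} - \frac{33386}{45880} = \frac{16900}{\left(-69\right) \left(-20\right) + 0} - \frac{33386}{45880} = \frac{16900}{1380 + 0} - \frac{16693}{22940} = \frac{16900}{1380} - \frac{16693}{22940} = 16900 \cdot \frac{1}{1380} - \frac{16693}{22940} = \frac{845}{69} - \frac{16693}{22940} = \frac{18232483}{1582860}$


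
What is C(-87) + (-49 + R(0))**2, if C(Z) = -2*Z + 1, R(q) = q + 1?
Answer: 2479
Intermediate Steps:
R(q) = 1 + q
C(Z) = 1 - 2*Z
C(-87) + (-49 + R(0))**2 = (1 - 2*(-87)) + (-49 + (1 + 0))**2 = (1 + 174) + (-49 + 1)**2 = 175 + (-48)**2 = 175 + 2304 = 2479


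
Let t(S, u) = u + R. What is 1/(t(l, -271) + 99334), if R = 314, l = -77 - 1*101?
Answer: 1/99377 ≈ 1.0063e-5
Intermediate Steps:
l = -178 (l = -77 - 101 = -178)
t(S, u) = 314 + u (t(S, u) = u + 314 = 314 + u)
1/(t(l, -271) + 99334) = 1/((314 - 271) + 99334) = 1/(43 + 99334) = 1/99377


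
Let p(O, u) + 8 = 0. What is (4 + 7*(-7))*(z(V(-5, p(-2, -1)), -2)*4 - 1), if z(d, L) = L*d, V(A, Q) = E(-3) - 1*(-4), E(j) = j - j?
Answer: 1485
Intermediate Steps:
p(O, u) = -8 (p(O, u) = -8 + 0 = -8)
E(j) = 0
V(A, Q) = 4 (V(A, Q) = 0 - 1*(-4) = 0 + 4 = 4)
(4 + 7*(-7))*(z(V(-5, p(-2, -1)), -2)*4 - 1) = (4 + 7*(-7))*(-2*4*4 - 1) = (4 - 49)*(-8*4 - 1) = -45*(-32 - 1) = -45*(-33) = 1485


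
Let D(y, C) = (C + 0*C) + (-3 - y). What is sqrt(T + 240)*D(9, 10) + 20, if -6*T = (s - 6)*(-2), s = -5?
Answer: 20 - 2*sqrt(2127)/3 ≈ -10.746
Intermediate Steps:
T = -11/3 (T = -(-5 - 6)*(-2)/6 = -(-11)*(-2)/6 = -1/6*22 = -11/3 ≈ -3.6667)
D(y, C) = -3 + C - y (D(y, C) = (C + 0) + (-3 - y) = C + (-3 - y) = -3 + C - y)
sqrt(T + 240)*D(9, 10) + 20 = sqrt(-11/3 + 240)*(-3 + 10 - 1*9) + 20 = sqrt(709/3)*(-3 + 10 - 9) + 20 = (sqrt(2127)/3)*(-2) + 20 = -2*sqrt(2127)/3 + 20 = 20 - 2*sqrt(2127)/3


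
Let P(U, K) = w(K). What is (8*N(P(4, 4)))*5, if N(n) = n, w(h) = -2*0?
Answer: 0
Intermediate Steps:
w(h) = 0
P(U, K) = 0
(8*N(P(4, 4)))*5 = (8*0)*5 = 0*5 = 0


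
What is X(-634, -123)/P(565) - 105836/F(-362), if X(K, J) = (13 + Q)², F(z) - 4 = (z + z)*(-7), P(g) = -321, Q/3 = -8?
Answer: -8646767/407028 ≈ -21.244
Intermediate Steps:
Q = -24 (Q = 3*(-8) = -24)
F(z) = 4 - 14*z (F(z) = 4 + (z + z)*(-7) = 4 + (2*z)*(-7) = 4 - 14*z)
X(K, J) = 121 (X(K, J) = (13 - 24)² = (-11)² = 121)
X(-634, -123)/P(565) - 105836/F(-362) = 121/(-321) - 105836/(4 - 14*(-362)) = 121*(-1/321) - 105836/(4 + 5068) = -121/321 - 105836/5072 = -121/321 - 105836*1/5072 = -121/321 - 26459/1268 = -8646767/407028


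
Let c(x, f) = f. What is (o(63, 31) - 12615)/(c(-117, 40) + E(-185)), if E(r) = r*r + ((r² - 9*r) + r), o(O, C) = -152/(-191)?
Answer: -2409313/13364270 ≈ -0.18028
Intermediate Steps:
o(O, C) = 152/191 (o(O, C) = -152*(-1/191) = 152/191)
E(r) = -8*r + 2*r² (E(r) = r² + (r² - 8*r) = -8*r + 2*r²)
(o(63, 31) - 12615)/(c(-117, 40) + E(-185)) = (152/191 - 12615)/(40 + 2*(-185)*(-4 - 185)) = -2409313/(191*(40 + 2*(-185)*(-189))) = -2409313/(191*(40 + 69930)) = -2409313/191/69970 = -2409313/191*1/69970 = -2409313/13364270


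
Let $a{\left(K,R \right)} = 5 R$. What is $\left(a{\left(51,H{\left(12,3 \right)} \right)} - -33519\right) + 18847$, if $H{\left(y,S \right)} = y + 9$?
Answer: $52471$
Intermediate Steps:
$H{\left(y,S \right)} = 9 + y$
$\left(a{\left(51,H{\left(12,3 \right)} \right)} - -33519\right) + 18847 = \left(5 \left(9 + 12\right) - -33519\right) + 18847 = \left(5 \cdot 21 + 33519\right) + 18847 = \left(105 + 33519\right) + 18847 = 33624 + 18847 = 52471$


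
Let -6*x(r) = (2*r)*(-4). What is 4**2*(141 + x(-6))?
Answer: 2128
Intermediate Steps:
x(r) = 4*r/3 (x(r) = -2*r*(-4)/6 = -(-4)*r/3 = 4*r/3)
4**2*(141 + x(-6)) = 4**2*(141 + (4/3)*(-6)) = 16*(141 - 8) = 16*133 = 2128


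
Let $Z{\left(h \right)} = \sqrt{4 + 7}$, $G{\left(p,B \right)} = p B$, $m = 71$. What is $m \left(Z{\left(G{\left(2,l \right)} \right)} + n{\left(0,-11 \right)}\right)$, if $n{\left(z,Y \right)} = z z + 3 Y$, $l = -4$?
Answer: $-2343 + 71 \sqrt{11} \approx -2107.5$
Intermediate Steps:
$G{\left(p,B \right)} = B p$
$n{\left(z,Y \right)} = z^{2} + 3 Y$
$Z{\left(h \right)} = \sqrt{11}$
$m \left(Z{\left(G{\left(2,l \right)} \right)} + n{\left(0,-11 \right)}\right) = 71 \left(\sqrt{11} + \left(0^{2} + 3 \left(-11\right)\right)\right) = 71 \left(\sqrt{11} + \left(0 - 33\right)\right) = 71 \left(\sqrt{11} - 33\right) = 71 \left(-33 + \sqrt{11}\right) = -2343 + 71 \sqrt{11}$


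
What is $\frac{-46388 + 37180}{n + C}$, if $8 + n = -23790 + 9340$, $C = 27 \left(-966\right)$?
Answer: $\frac{2302}{10135} \approx 0.22713$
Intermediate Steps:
$C = -26082$
$n = -14458$ ($n = -8 + \left(-23790 + 9340\right) = -8 - 14450 = -14458$)
$\frac{-46388 + 37180}{n + C} = \frac{-46388 + 37180}{-14458 - 26082} = - \frac{9208}{-40540} = \left(-9208\right) \left(- \frac{1}{40540}\right) = \frac{2302}{10135}$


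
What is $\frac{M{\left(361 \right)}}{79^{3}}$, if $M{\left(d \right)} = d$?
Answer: $\frac{361}{493039} \approx 0.00073219$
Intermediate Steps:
$\frac{M{\left(361 \right)}}{79^{3}} = \frac{361}{79^{3}} = \frac{361}{493039}$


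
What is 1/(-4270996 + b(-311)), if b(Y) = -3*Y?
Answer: -1/4270063 ≈ -2.3419e-7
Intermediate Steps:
1/(-4270996 + b(-311)) = 1/(-4270996 - 3*(-311)) = 1/(-4270996 + 933) = 1/(-4270063) = -1/4270063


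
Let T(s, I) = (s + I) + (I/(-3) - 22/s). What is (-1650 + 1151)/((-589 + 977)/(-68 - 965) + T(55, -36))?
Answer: -2577335/156109 ≈ -16.510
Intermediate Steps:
T(s, I) = s - 22/s + 2*I/3 (T(s, I) = (I + s) + (I*(-1/3) - 22/s) = (I + s) + (-I/3 - 22/s) = (I + s) + (-22/s - I/3) = s - 22/s + 2*I/3)
(-1650 + 1151)/((-589 + 977)/(-68 - 965) + T(55, -36)) = (-1650 + 1151)/((-589 + 977)/(-68 - 965) + (55 - 22/55 + (2/3)*(-36))) = -499/(388/(-1033) + (55 - 22*1/55 - 24)) = -499/(388*(-1/1033) + (55 - 2/5 - 24)) = -499/(-388/1033 + 153/5) = -499/156109/5165 = -499*5165/156109 = -2577335/156109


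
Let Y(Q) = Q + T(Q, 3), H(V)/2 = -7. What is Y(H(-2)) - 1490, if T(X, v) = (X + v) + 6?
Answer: -1509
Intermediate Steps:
T(X, v) = 6 + X + v
H(V) = -14 (H(V) = 2*(-7) = -14)
Y(Q) = 9 + 2*Q (Y(Q) = Q + (6 + Q + 3) = Q + (9 + Q) = 9 + 2*Q)
Y(H(-2)) - 1490 = (9 + 2*(-14)) - 1490 = (9 - 28) - 1490 = -19 - 1490 = -1509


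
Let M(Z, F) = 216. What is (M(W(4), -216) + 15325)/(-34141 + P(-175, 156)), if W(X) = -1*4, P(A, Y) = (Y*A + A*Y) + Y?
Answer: -15541/88585 ≈ -0.17544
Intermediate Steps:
P(A, Y) = Y + 2*A*Y (P(A, Y) = (A*Y + A*Y) + Y = 2*A*Y + Y = Y + 2*A*Y)
W(X) = -4
(M(W(4), -216) + 15325)/(-34141 + P(-175, 156)) = (216 + 15325)/(-34141 + 156*(1 + 2*(-175))) = 15541/(-34141 + 156*(1 - 350)) = 15541/(-34141 + 156*(-349)) = 15541/(-34141 - 54444) = 15541/(-88585) = 15541*(-1/88585) = -15541/88585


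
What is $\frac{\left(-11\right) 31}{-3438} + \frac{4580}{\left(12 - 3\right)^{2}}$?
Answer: $\frac{1752629}{30942} \approx 56.642$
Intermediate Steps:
$\frac{\left(-11\right) 31}{-3438} + \frac{4580}{\left(12 - 3\right)^{2}} = \left(-341\right) \left(- \frac{1}{3438}\right) + \frac{4580}{9^{2}} = \frac{341}{3438} + \frac{4580}{81} = \frac{1752629}{30942}$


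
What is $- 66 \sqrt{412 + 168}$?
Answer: $- 132 \sqrt{145} \approx -1589.5$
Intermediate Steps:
$- 66 \sqrt{412 + 168} = - 66 \sqrt{580} = - 66 \cdot 2 \sqrt{145} = - 132 \sqrt{145}$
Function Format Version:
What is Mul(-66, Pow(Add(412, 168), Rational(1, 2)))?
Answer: Mul(-132, Pow(145, Rational(1, 2))) ≈ -1589.5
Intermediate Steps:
Mul(-66, Pow(Add(412, 168), Rational(1, 2))) = Mul(-66, Pow(580, Rational(1, 2))) = Mul(-66, Mul(2, Pow(145, Rational(1, 2)))) = Mul(-132, Pow(145, Rational(1, 2)))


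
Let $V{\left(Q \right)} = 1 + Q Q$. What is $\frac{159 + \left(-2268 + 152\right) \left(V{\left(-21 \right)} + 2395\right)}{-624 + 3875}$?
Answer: $- \frac{6002933}{3251} \approx -1846.5$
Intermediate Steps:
$V{\left(Q \right)} = 1 + Q^{2}$
$\frac{159 + \left(-2268 + 152\right) \left(V{\left(-21 \right)} + 2395\right)}{-624 + 3875} = \frac{159 + \left(-2268 + 152\right) \left(\left(1 + \left(-21\right)^{2}\right) + 2395\right)}{-624 + 3875} = \frac{159 - 2116 \left(\left(1 + 441\right) + 2395\right)}{3251} = \left(159 - 2116 \left(442 + 2395\right)\right) \frac{1}{3251} = \left(159 - 6003092\right) \frac{1}{3251} = \left(-6002933\right) \frac{1}{3251} = - \frac{6002933}{3251}$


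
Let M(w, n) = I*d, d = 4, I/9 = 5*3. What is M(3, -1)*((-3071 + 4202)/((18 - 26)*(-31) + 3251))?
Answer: 610740/3499 ≈ 174.55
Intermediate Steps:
I = 135 (I = 9*(5*3) = 9*15 = 135)
M(w, n) = 540 (M(w, n) = 135*4 = 540)
M(3, -1)*((-3071 + 4202)/((18 - 26)*(-31) + 3251)) = 540*((-3071 + 4202)/((18 - 26)*(-31) + 3251)) = 540*(1131/(-8*(-31) + 3251)) = 540*(1131/(248 + 3251)) = 540*(1131/3499) = 610740/3499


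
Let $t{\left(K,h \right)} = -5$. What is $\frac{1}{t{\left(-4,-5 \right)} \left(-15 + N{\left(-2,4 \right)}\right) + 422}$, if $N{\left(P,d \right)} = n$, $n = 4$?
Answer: $\frac{1}{477} \approx 0.0020964$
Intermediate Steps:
$N{\left(P,d \right)} = 4$
$\frac{1}{t{\left(-4,-5 \right)} \left(-15 + N{\left(-2,4 \right)}\right) + 422} = \frac{1}{- 5 \left(-15 + 4\right) + 422} = \frac{1}{\left(-5\right) \left(-11\right) + 422} = \frac{1}{55 + 422} = \frac{1}{477}$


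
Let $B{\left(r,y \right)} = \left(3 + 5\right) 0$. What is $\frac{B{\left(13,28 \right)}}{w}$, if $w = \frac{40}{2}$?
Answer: $0$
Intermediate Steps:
$w = 20$ ($w = 40 \cdot \frac{1}{2} = 20$)
$B{\left(r,y \right)} = 0$ ($B{\left(r,y \right)} = 8 \cdot 0 = 0$)
$\frac{B{\left(13,28 \right)}}{w} = \frac{0}{20} = 0 \cdot \frac{1}{20} = 0$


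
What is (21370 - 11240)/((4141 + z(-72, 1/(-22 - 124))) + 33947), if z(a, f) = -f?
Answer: 1478980/5560849 ≈ 0.26596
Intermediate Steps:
(21370 - 11240)/((4141 + z(-72, 1/(-22 - 124))) + 33947) = (21370 - 11240)/((4141 - 1/(-22 - 124)) + 33947) = 10130/((4141 - 1/(-146)) + 33947) = 10130/((4141 - 1*(-1/146)) + 33947) = 10130/((4141 + 1/146) + 33947) = 10130/(604587/146 + 33947) = 10130/(5560849/146) = 10130*(146/5560849) = 1478980/5560849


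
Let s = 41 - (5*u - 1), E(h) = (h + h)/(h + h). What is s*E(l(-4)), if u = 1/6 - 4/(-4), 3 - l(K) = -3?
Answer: 217/6 ≈ 36.167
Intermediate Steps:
l(K) = 6 (l(K) = 3 - 1*(-3) = 3 + 3 = 6)
u = 7/6 (u = 1*(⅙) - 4*(-¼) = ⅙ + 1 = 7/6 ≈ 1.1667)
E(h) = 1 (E(h) = (2*h)/((2*h)) = (2*h)*(1/(2*h)) = 1)
s = 217/6 (s = 41 - (5*(7/6) - 1) = 41 - (35/6 - 1) = 41 - 1*29/6 = 41 - 29/6 = 217/6 ≈ 36.167)
s*E(l(-4)) = (217/6)*1 = 217/6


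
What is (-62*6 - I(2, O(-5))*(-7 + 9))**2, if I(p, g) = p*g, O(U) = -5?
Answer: 123904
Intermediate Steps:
I(p, g) = g*p
(-62*6 - I(2, O(-5))*(-7 + 9))**2 = (-62*6 - (-5*2)*(-7 + 9))**2 = (-372 - (-10)*2)**2 = (-372 - 1*(-20))**2 = (-372 + 20)**2 = (-352)**2 = 123904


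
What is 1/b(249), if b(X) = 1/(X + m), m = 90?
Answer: 339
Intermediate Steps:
b(X) = 1/(90 + X) (b(X) = 1/(X + 90) = 1/(90 + X))
1/b(249) = 1/(1/(90 + 249)) = 1/(1/339) = 339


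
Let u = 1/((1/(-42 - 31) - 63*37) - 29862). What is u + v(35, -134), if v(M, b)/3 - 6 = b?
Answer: -902434633/2350090 ≈ -384.00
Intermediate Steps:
v(M, b) = 18 + 3*b
u = -73/2350090 (u = 1/((1/(-73) - 2331) - 29862) = 1/((-1/73 - 2331) - 29862) = 1/(-170164/73 - 29862) = 1/(-2350090/73) = -73/2350090 ≈ -3.1063e-5)
u + v(35, -134) = -73/2350090 + (18 + 3*(-134)) = -73/2350090 + (18 - 402) = -73/2350090 - 384 = -902434633/2350090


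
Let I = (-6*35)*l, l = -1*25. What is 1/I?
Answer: 1/5250 ≈ 0.00019048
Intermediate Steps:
l = -25
I = 5250 (I = -6*35*(-25) = -210*(-25) = 5250)
1/I = 1/5250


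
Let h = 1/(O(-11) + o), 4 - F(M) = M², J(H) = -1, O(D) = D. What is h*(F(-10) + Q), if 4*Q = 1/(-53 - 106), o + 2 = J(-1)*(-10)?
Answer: 61057/1908 ≈ 32.001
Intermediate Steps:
F(M) = 4 - M²
o = 8 (o = -2 - 1*(-10) = -2 + 10 = 8)
Q = -1/636 (Q = 1/(4*(-53 - 106)) = (¼)/(-159) = (¼)*(-1/159) = -1/636 ≈ -0.0015723)
h = -⅓ (h = 1/(-11 + 8) = 1/(-3) = -⅓ ≈ -0.33333)
h*(F(-10) + Q) = -((4 - 1*(-10)²) - 1/636)/3 = -((4 - 1*100) - 1/636)/3 = -((4 - 100) - 1/636)/3 = -(-96 - 1/636)/3 = -⅓*(-61057/636) = 61057/1908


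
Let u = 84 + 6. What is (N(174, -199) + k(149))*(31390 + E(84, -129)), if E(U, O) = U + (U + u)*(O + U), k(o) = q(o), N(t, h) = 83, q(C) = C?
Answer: 5485408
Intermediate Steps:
u = 90
k(o) = o
E(U, O) = U + (90 + U)*(O + U) (E(U, O) = U + (U + 90)*(O + U) = U + (90 + U)*(O + U))
(N(174, -199) + k(149))*(31390 + E(84, -129)) = (83 + 149)*(31390 + (84² + 90*(-129) + 91*84 - 129*84)) = 232*(31390 + (7056 - 11610 + 7644 - 10836)) = 232*(31390 - 7746) = 232*23644 = 5485408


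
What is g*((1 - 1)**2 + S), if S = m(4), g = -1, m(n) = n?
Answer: -4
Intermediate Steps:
S = 4
g*((1 - 1)**2 + S) = -((1 - 1)**2 + 4) = -(0**2 + 4) = -(0 + 4) = -1*4 = -4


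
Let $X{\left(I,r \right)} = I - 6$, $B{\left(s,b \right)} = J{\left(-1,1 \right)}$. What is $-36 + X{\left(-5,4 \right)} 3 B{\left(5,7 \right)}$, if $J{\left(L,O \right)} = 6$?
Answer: $-234$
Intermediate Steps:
$B{\left(s,b \right)} = 6$
$X{\left(I,r \right)} = -6 + I$ ($X{\left(I,r \right)} = I - 6 = -6 + I$)
$-36 + X{\left(-5,4 \right)} 3 B{\left(5,7 \right)} = -36 + \left(-6 - 5\right) 3 \cdot 6 = -36 + \left(-11\right) 3 \cdot 6 = -36 - 198 = -234$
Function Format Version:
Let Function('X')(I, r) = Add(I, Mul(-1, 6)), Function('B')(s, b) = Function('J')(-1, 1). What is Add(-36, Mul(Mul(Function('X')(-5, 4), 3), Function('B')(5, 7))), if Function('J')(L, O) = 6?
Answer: -234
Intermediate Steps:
Function('B')(s, b) = 6
Function('X')(I, r) = Add(-6, I) (Function('X')(I, r) = Add(I, -6) = Add(-6, I))
Add(-36, Mul(Mul(Function('X')(-5, 4), 3), Function('B')(5, 7))) = Add(-36, Mul(Mul(Add(-6, -5), 3), 6)) = Add(-36, Mul(Mul(-11, 3), 6)) = Add(-36, Mul(-33, 6)) = Add(-36, -198) = -234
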